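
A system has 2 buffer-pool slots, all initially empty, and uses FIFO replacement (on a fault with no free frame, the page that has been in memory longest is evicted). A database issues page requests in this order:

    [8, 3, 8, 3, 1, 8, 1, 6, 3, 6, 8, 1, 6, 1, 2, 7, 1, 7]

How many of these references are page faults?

12

8: fault, frames {8}
3: fault, frames {8,3}
8: hit
3: hit
1: fault, evict 8, frames {3,1}
8: fault, evict 3, frames {1,8}
1: hit
6: fault, evict 1, frames {8,6}
3: fault, evict 8, frames {6,3}
6: hit
8: fault, evict 6, frames {3,8}
1: fault, evict 3, frames {8,1}
6: fault, evict 8, frames {1,6}
1: hit
2: fault, evict 1, frames {6,2}
7: fault, evict 6, frames {2,7}
1: fault, evict 2, frames {7,1}
7: hit
Page faults: 12.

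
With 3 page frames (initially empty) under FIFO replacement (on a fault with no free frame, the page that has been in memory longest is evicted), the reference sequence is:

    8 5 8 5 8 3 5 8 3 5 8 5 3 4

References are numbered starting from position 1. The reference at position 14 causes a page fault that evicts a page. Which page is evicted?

pos 1: 8 -> fault, frames (8)
pos 2: 5 -> fault, frames (8 5)
pos 3: 8 -> hit
pos 4: 5 -> hit
pos 5: 8 -> hit
pos 6: 3 -> fault, frames (8 5 3)
pos 7: 5 -> hit
pos 8: 8 -> hit
pos 9: 3 -> hit
pos 10: 5 -> hit
pos 11: 8 -> hit
pos 12: 5 -> hit
pos 13: 3 -> hit
pos 14: 4 -> fault, evict 8, frames (5 3 4)
At position 14, page 8 is evicted.

8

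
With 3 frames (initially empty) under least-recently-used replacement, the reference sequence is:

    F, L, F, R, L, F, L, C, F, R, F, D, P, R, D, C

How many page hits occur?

F: fault, frames [F]
L: fault, frames [F, L]
F: hit
R: fault, frames [L, F, R]
L: hit
F: hit
L: hit
C: fault, evict R, frames [F, L, C]
F: hit
R: fault, evict L, frames [C, F, R]
F: hit
D: fault, evict C, frames [R, F, D]
P: fault, evict R, frames [F, D, P]
R: fault, evict F, frames [D, P, R]
D: hit
C: fault, evict P, frames [R, D, C]
Hits: 7.

7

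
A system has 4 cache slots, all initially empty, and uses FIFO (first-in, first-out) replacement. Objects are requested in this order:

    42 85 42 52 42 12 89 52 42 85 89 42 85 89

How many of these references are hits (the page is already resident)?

42 -> fault, frames (42)
85 -> fault, frames (42 85)
42 -> hit
52 -> fault, frames (42 85 52)
42 -> hit
12 -> fault, frames (42 85 52 12)
89 -> fault, evict 42, frames (85 52 12 89)
52 -> hit
42 -> fault, evict 85, frames (52 12 89 42)
85 -> fault, evict 52, frames (12 89 42 85)
89 -> hit
42 -> hit
85 -> hit
89 -> hit
Hits: 7.

7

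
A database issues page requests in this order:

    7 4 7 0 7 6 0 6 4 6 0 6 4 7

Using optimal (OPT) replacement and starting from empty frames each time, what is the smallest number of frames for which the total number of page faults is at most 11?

f=1: 14 faults
f=2: 8 faults
f=3: 5 faults
f=4: 4 faults
Smallest f with faults ≤ 11 is 2.

2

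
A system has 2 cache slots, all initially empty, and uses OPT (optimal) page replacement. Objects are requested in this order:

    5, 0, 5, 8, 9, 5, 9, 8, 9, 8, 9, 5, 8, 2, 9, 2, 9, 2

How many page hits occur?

5 → fault, frames [5]
0 → fault, frames [5, 0]
5 → hit
8 → fault, evict 0, frames [5, 8]
9 → fault, evict 8, frames [5, 9]
5 → hit
9 → hit
8 → fault, evict 5, frames [9, 8]
9 → hit
8 → hit
9 → hit
5 → fault, evict 9, frames [8, 5]
8 → hit
2 → fault, evict 5, frames [8, 2]
9 → fault, evict 8, frames [2, 9]
2 → hit
9 → hit
2 → hit
Hits: 10.

10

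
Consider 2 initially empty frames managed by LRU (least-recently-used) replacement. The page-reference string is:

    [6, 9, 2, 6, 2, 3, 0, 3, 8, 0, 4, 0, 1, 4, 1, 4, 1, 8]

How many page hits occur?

6 → miss, frames {6}
9 → miss, frames {6,9}
2 → miss, evict 6, frames {9,2}
6 → miss, evict 9, frames {2,6}
2 → hit
3 → miss, evict 6, frames {2,3}
0 → miss, evict 2, frames {3,0}
3 → hit
8 → miss, evict 0, frames {3,8}
0 → miss, evict 3, frames {8,0}
4 → miss, evict 8, frames {0,4}
0 → hit
1 → miss, evict 4, frames {0,1}
4 → miss, evict 0, frames {1,4}
1 → hit
4 → hit
1 → hit
8 → miss, evict 4, frames {1,8}
Hits: 6.

6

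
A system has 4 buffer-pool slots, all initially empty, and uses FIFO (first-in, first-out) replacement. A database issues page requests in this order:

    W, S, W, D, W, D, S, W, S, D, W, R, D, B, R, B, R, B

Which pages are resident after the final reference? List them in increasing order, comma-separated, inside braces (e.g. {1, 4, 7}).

W → miss, frames {W}
S → miss, frames {W,S}
W → hit
D → miss, frames {W,S,D}
W → hit
D → hit
S → hit
W → hit
S → hit
D → hit
W → hit
R → miss, frames {W,S,D,R}
D → hit
B → miss, evict W, frames {S,D,R,B}
R → hit
B → hit
R → hit
B → hit

{B, D, R, S}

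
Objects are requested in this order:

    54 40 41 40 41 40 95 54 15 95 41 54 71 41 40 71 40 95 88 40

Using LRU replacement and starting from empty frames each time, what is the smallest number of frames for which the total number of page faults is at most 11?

4

f=1: 20 faults
f=2: 16 faults
f=3: 12 faults
f=4: 10 faults
f=5: 8 faults
f=6: 7 faults
f=7: 7 faults
Smallest f with faults ≤ 11 is 4.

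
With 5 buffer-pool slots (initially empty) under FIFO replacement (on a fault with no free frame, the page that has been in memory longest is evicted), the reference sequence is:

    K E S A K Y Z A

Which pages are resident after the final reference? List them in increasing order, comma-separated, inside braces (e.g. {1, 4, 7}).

K → fault, frames (K)
E → fault, frames (K E)
S → fault, frames (K E S)
A → fault, frames (K E S A)
K → hit
Y → fault, frames (K E S A Y)
Z → fault, evict K, frames (E S A Y Z)
A → hit

{A, E, S, Y, Z}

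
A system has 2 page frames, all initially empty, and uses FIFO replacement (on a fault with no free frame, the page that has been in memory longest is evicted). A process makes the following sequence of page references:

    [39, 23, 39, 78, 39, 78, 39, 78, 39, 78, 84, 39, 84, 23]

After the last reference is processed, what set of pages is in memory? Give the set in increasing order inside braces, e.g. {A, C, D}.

{23, 84}

39: miss, frames (39)
23: miss, frames (39 23)
39: hit
78: miss, evict 39, frames (23 78)
39: miss, evict 23, frames (78 39)
78: hit
39: hit
78: hit
39: hit
78: hit
84: miss, evict 78, frames (39 84)
39: hit
84: hit
23: miss, evict 39, frames (84 23)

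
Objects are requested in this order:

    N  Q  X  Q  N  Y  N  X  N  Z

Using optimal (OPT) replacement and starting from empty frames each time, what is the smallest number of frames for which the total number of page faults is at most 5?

f=1: 10 faults
f=2: 7 faults
f=3: 5 faults
f=4: 5 faults
f=5: 5 faults
Smallest f with faults ≤ 5 is 3.

3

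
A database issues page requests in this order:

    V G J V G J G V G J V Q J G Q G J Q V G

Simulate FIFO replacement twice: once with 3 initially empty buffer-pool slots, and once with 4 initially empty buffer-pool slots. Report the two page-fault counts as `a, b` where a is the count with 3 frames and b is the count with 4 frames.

3 frames: F F F . . . . . . . . F . . . . . . F F → 6 faults.
4 frames: F F F . . . . . . . . F . . . . . . . . → 4 faults.
4 < 6: adding a frame reduced faults, as is typical.

6, 4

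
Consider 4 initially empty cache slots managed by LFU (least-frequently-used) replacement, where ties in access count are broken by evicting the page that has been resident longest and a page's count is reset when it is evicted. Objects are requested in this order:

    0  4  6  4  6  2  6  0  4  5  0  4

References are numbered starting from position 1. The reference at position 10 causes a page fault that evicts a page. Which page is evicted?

pos 1: 0 -> fault, frames [0]
pos 2: 4 -> fault, frames [0, 4]
pos 3: 6 -> fault, frames [0, 4, 6]
pos 4: 4 -> hit
pos 5: 6 -> hit
pos 6: 2 -> fault, frames [0, 4, 6, 2]
pos 7: 6 -> hit
pos 8: 0 -> hit
pos 9: 4 -> hit
pos 10: 5 -> fault, evict 2, frames [0, 4, 6, 5]
At position 10, page 2 is evicted.

2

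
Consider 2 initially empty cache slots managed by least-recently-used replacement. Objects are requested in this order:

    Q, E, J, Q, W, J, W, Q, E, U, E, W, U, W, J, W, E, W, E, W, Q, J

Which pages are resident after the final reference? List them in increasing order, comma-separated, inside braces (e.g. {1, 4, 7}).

{J, Q}

Q → fault, frames [Q]
E → fault, frames [Q, E]
J → fault, evict Q, frames [E, J]
Q → fault, evict E, frames [J, Q]
W → fault, evict J, frames [Q, W]
J → fault, evict Q, frames [W, J]
W → hit
Q → fault, evict J, frames [W, Q]
E → fault, evict W, frames [Q, E]
U → fault, evict Q, frames [E, U]
E → hit
W → fault, evict U, frames [E, W]
U → fault, evict E, frames [W, U]
W → hit
J → fault, evict U, frames [W, J]
W → hit
E → fault, evict J, frames [W, E]
W → hit
E → hit
W → hit
Q → fault, evict E, frames [W, Q]
J → fault, evict W, frames [Q, J]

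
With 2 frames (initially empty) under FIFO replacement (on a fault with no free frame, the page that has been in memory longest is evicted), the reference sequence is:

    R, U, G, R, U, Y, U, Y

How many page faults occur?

R: fault, frames (R)
U: fault, frames (R U)
G: fault, evict R, frames (U G)
R: fault, evict U, frames (G R)
U: fault, evict G, frames (R U)
Y: fault, evict R, frames (U Y)
U: hit
Y: hit
Page faults: 6.

6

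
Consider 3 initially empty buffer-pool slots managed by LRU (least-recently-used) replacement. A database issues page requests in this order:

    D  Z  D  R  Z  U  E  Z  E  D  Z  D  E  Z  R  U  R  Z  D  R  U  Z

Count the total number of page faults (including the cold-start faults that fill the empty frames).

11

D → fault, frames [D]
Z → fault, frames [D, Z]
D → hit
R → fault, frames [Z, D, R]
Z → hit
U → fault, evict D, frames [R, Z, U]
E → fault, evict R, frames [Z, U, E]
Z → hit
E → hit
D → fault, evict U, frames [Z, E, D]
Z → hit
D → hit
E → hit
Z → hit
R → fault, evict D, frames [E, Z, R]
U → fault, evict E, frames [Z, R, U]
R → hit
Z → hit
D → fault, evict U, frames [R, Z, D]
R → hit
U → fault, evict Z, frames [D, R, U]
Z → fault, evict D, frames [R, U, Z]
Page faults: 11.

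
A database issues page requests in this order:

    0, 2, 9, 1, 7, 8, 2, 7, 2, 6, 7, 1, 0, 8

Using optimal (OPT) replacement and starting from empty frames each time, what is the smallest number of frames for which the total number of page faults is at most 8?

4

f=1: 14 faults
f=2: 11 faults
f=3: 9 faults
f=4: 8 faults
f=5: 7 faults
f=6: 7 faults
f=7: 7 faults
Smallest f with faults ≤ 8 is 4.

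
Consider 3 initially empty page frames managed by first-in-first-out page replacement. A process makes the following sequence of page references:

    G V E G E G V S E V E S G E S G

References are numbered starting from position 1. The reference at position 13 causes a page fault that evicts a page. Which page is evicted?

V

pos 1: G -> fault, frames {G}
pos 2: V -> fault, frames {G,V}
pos 3: E -> fault, frames {G,V,E}
pos 4: G -> hit
pos 5: E -> hit
pos 6: G -> hit
pos 7: V -> hit
pos 8: S -> fault, evict G, frames {V,E,S}
pos 9: E -> hit
pos 10: V -> hit
pos 11: E -> hit
pos 12: S -> hit
pos 13: G -> fault, evict V, frames {E,S,G}
At position 13, page V is evicted.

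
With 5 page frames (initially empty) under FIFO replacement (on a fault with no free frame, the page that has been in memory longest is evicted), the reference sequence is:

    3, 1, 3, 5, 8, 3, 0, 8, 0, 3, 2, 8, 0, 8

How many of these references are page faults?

3 → fault, frames [3]
1 → fault, frames [3, 1]
3 → hit
5 → fault, frames [3, 1, 5]
8 → fault, frames [3, 1, 5, 8]
3 → hit
0 → fault, frames [3, 1, 5, 8, 0]
8 → hit
0 → hit
3 → hit
2 → fault, evict 3, frames [1, 5, 8, 0, 2]
8 → hit
0 → hit
8 → hit
Page faults: 6.

6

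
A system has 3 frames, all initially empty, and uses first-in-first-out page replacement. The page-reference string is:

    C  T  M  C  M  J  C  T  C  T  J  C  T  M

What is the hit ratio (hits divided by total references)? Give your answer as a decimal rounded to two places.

0.50

C: fault, frames [C]
T: fault, frames [C, T]
M: fault, frames [C, T, M]
C: hit
M: hit
J: fault, evict C, frames [T, M, J]
C: fault, evict T, frames [M, J, C]
T: fault, evict M, frames [J, C, T]
C: hit
T: hit
J: hit
C: hit
T: hit
M: fault, evict J, frames [C, T, M]
Hits: 7 of 14 references → 7/14 = 0.5000.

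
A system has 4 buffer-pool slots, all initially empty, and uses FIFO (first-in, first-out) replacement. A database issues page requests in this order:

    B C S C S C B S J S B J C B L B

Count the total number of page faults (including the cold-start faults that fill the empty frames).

B: fault, frames (B)
C: fault, frames (B C)
S: fault, frames (B C S)
C: hit
S: hit
C: hit
B: hit
S: hit
J: fault, frames (B C S J)
S: hit
B: hit
J: hit
C: hit
B: hit
L: fault, evict B, frames (C S J L)
B: fault, evict C, frames (S J L B)
Page faults: 6.

6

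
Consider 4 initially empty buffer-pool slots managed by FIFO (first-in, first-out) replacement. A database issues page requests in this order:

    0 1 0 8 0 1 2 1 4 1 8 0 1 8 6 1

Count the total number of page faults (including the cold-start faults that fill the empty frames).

9

0 -> fault, frames {0}
1 -> fault, frames {0,1}
0 -> hit
8 -> fault, frames {0,1,8}
0 -> hit
1 -> hit
2 -> fault, frames {0,1,8,2}
1 -> hit
4 -> fault, evict 0, frames {1,8,2,4}
1 -> hit
8 -> hit
0 -> fault, evict 1, frames {8,2,4,0}
1 -> fault, evict 8, frames {2,4,0,1}
8 -> fault, evict 2, frames {4,0,1,8}
6 -> fault, evict 4, frames {0,1,8,6}
1 -> hit
Page faults: 9.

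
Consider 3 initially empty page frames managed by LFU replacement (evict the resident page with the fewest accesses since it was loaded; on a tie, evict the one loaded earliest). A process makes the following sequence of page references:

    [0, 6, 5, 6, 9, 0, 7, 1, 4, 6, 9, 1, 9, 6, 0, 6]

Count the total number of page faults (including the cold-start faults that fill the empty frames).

11

0 → miss, frames (0)
6 → miss, frames (0 6)
5 → miss, frames (0 6 5)
6 → hit
9 → miss, evict 0, frames (6 5 9)
0 → miss, evict 5, frames (6 9 0)
7 → miss, evict 9, frames (6 0 7)
1 → miss, evict 0, frames (6 7 1)
4 → miss, evict 7, frames (6 1 4)
6 → hit
9 → miss, evict 1, frames (6 4 9)
1 → miss, evict 4, frames (6 9 1)
9 → hit
6 → hit
0 → miss, evict 1, frames (6 9 0)
6 → hit
Page faults: 11.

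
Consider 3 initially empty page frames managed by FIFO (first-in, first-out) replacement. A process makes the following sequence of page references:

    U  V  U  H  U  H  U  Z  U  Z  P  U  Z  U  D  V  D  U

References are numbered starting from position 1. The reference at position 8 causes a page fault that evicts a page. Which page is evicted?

pos 1: U -> miss, frames {U}
pos 2: V -> miss, frames {U,V}
pos 3: U -> hit
pos 4: H -> miss, frames {U,V,H}
pos 5: U -> hit
pos 6: H -> hit
pos 7: U -> hit
pos 8: Z -> miss, evict U, frames {V,H,Z}
At position 8, page U is evicted.

U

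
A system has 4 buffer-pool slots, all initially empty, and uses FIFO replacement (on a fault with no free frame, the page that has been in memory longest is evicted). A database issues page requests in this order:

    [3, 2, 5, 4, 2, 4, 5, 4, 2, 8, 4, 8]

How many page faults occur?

5

3 -> fault, frames (3)
2 -> fault, frames (3 2)
5 -> fault, frames (3 2 5)
4 -> fault, frames (3 2 5 4)
2 -> hit
4 -> hit
5 -> hit
4 -> hit
2 -> hit
8 -> fault, evict 3, frames (2 5 4 8)
4 -> hit
8 -> hit
Page faults: 5.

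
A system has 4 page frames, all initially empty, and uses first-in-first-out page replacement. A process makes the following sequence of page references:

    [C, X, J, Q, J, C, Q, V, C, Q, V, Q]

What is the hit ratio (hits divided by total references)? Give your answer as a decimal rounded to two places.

0.50

C: fault, frames (C)
X: fault, frames (C X)
J: fault, frames (C X J)
Q: fault, frames (C X J Q)
J: hit
C: hit
Q: hit
V: fault, evict C, frames (X J Q V)
C: fault, evict X, frames (J Q V C)
Q: hit
V: hit
Q: hit
Hits: 6 of 12 references → 6/12 = 0.5000.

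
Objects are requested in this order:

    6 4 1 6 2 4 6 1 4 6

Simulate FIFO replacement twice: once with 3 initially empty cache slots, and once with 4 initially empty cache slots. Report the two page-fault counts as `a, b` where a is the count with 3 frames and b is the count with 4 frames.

3 frames: F F F . F . F . F . → 6 faults.
4 frames: F F F . F . . . . . → 4 faults.
4 < 6: adding a frame reduced faults, as is typical.

6, 4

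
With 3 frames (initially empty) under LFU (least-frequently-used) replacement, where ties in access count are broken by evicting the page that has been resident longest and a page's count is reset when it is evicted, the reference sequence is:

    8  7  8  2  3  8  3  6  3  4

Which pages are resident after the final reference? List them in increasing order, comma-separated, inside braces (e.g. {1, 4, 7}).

8 → miss, frames (8)
7 → miss, frames (8 7)
8 → hit
2 → miss, frames (8 7 2)
3 → miss, evict 7, frames (8 2 3)
8 → hit
3 → hit
6 → miss, evict 2, frames (8 3 6)
3 → hit
4 → miss, evict 6, frames (8 3 4)

{3, 4, 8}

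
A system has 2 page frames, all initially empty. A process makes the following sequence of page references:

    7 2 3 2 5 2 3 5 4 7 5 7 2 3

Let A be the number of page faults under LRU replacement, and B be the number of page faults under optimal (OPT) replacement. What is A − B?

Under LRU: F F F . F . F F F F F . F F → 11 faults.
Under OPT: F F F . F . F . F F . . F F → 9 faults.
A − B = 11 − 9 = 2.

2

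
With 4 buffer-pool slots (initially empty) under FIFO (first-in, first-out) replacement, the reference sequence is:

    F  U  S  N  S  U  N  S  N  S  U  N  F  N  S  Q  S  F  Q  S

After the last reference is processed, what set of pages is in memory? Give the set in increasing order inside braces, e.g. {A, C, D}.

F: miss, frames {F}
U: miss, frames {F,U}
S: miss, frames {F,U,S}
N: miss, frames {F,U,S,N}
S: hit
U: hit
N: hit
S: hit
N: hit
S: hit
U: hit
N: hit
F: hit
N: hit
S: hit
Q: miss, evict F, frames {U,S,N,Q}
S: hit
F: miss, evict U, frames {S,N,Q,F}
Q: hit
S: hit

{F, N, Q, S}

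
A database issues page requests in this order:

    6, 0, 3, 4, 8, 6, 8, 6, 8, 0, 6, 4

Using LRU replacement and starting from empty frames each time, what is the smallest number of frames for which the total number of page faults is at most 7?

f=1: 12 faults
f=2: 9 faults
f=3: 8 faults
f=4: 7 faults
f=5: 5 faults
Smallest f with faults ≤ 7 is 4.

4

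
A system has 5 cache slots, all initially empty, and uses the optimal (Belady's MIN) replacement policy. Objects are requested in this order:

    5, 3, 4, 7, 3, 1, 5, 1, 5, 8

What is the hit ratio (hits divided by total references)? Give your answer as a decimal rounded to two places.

0.40

5 → miss, frames [5]
3 → miss, frames [5, 3]
4 → miss, frames [5, 3, 4]
7 → miss, frames [5, 3, 4, 7]
3 → hit
1 → miss, frames [5, 3, 4, 7, 1]
5 → hit
1 → hit
5 → hit
8 → miss, evict 1, frames [5, 3, 4, 7, 8]
Hits: 4 of 10 references → 4/10 = 0.4000.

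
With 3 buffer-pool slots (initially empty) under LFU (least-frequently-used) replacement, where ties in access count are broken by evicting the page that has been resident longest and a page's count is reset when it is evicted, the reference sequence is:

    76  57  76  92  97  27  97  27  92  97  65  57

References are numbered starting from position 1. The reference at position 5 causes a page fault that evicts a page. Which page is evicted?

57

pos 1: 76 -> miss, frames (76)
pos 2: 57 -> miss, frames (76 57)
pos 3: 76 -> hit
pos 4: 92 -> miss, frames (76 57 92)
pos 5: 97 -> miss, evict 57, frames (76 92 97)
At position 5, page 57 is evicted.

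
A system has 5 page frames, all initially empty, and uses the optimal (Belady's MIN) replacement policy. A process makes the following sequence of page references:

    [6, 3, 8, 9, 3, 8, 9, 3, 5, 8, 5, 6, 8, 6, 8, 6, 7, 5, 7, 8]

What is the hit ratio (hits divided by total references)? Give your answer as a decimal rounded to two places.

0.70

6: fault, frames (6)
3: fault, frames (6 3)
8: fault, frames (6 3 8)
9: fault, frames (6 3 8 9)
3: hit
8: hit
9: hit
3: hit
5: fault, frames (6 3 8 9 5)
8: hit
5: hit
6: hit
8: hit
6: hit
8: hit
6: hit
7: fault, evict 9, frames (6 3 8 5 7)
5: hit
7: hit
8: hit
Hits: 14 of 20 references → 14/20 = 0.7000.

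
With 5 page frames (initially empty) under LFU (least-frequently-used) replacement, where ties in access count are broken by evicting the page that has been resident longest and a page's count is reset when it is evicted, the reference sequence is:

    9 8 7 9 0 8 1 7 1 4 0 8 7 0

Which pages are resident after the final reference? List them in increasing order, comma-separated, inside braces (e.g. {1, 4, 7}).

{0, 1, 7, 8, 9}

9 → miss, frames (9)
8 → miss, frames (9 8)
7 → miss, frames (9 8 7)
9 → hit
0 → miss, frames (9 8 7 0)
8 → hit
1 → miss, frames (9 8 7 0 1)
7 → hit
1 → hit
4 → miss, evict 0, frames (9 8 7 1 4)
0 → miss, evict 4, frames (9 8 7 1 0)
8 → hit
7 → hit
0 → hit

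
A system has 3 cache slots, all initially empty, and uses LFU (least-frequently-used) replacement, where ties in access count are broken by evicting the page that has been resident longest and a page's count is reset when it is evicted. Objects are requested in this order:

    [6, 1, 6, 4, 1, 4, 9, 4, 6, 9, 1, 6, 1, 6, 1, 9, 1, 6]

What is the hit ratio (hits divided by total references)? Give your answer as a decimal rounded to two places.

6 -> fault, frames {6}
1 -> fault, frames {6,1}
6 -> hit
4 -> fault, frames {6,1,4}
1 -> hit
4 -> hit
9 -> fault, evict 6, frames {1,4,9}
4 -> hit
6 -> fault, evict 9, frames {1,4,6}
9 -> fault, evict 6, frames {1,4,9}
1 -> hit
6 -> fault, evict 9, frames {1,4,6}
1 -> hit
6 -> hit
1 -> hit
9 -> fault, evict 6, frames {1,4,9}
1 -> hit
6 -> fault, evict 9, frames {1,4,6}
Hits: 9 of 18 references → 9/18 = 0.5000.

0.50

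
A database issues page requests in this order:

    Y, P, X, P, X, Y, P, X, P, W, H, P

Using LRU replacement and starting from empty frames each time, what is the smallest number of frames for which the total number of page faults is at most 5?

f=1: 12 faults
f=2: 9 faults
f=3: 5 faults
f=4: 5 faults
f=5: 5 faults
Smallest f with faults ≤ 5 is 3.

3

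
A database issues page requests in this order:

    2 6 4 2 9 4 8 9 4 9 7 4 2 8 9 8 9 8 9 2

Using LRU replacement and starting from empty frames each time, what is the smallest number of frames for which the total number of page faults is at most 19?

f=1: 20 faults
f=2: 15 faults
f=3: 9 faults
f=4: 9 faults
f=5: 6 faults
f=6: 6 faults
Smallest f with faults ≤ 19 is 2.

2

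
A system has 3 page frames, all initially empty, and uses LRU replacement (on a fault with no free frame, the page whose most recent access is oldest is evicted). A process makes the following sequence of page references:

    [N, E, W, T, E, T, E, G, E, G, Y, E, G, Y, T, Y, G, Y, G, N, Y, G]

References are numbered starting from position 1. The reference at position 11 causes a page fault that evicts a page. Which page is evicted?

T

pos 1: N -> miss, frames {N}
pos 2: E -> miss, frames {N,E}
pos 3: W -> miss, frames {N,E,W}
pos 4: T -> miss, evict N, frames {E,W,T}
pos 5: E -> hit
pos 6: T -> hit
pos 7: E -> hit
pos 8: G -> miss, evict W, frames {T,E,G}
pos 9: E -> hit
pos 10: G -> hit
pos 11: Y -> miss, evict T, frames {E,G,Y}
At position 11, page T is evicted.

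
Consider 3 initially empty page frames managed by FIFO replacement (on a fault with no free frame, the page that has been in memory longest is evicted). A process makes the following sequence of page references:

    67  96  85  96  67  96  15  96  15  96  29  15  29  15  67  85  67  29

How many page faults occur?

67 -> miss, frames [67]
96 -> miss, frames [67, 96]
85 -> miss, frames [67, 96, 85]
96 -> hit
67 -> hit
96 -> hit
15 -> miss, evict 67, frames [96, 85, 15]
96 -> hit
15 -> hit
96 -> hit
29 -> miss, evict 96, frames [85, 15, 29]
15 -> hit
29 -> hit
15 -> hit
67 -> miss, evict 85, frames [15, 29, 67]
85 -> miss, evict 15, frames [29, 67, 85]
67 -> hit
29 -> hit
Page faults: 7.

7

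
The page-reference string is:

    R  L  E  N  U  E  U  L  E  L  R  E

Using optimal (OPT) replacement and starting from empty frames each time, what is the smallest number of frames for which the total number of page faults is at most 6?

f=1: 12 faults
f=2: 7 faults
f=3: 6 faults
f=4: 5 faults
f=5: 5 faults
Smallest f with faults ≤ 6 is 3.

3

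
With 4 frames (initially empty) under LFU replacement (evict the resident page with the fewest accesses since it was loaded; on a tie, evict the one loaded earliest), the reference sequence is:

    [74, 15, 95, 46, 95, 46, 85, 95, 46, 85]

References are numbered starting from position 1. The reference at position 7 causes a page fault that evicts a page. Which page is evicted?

74

pos 1: 74 → fault, frames {74}
pos 2: 15 → fault, frames {74,15}
pos 3: 95 → fault, frames {74,15,95}
pos 4: 46 → fault, frames {74,15,95,46}
pos 5: 95 → hit
pos 6: 46 → hit
pos 7: 85 → fault, evict 74, frames {15,95,46,85}
At position 7, page 74 is evicted.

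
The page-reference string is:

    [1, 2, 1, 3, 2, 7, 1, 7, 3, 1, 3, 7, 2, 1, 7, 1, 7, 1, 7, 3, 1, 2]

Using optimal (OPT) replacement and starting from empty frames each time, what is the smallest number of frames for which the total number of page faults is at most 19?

f=1: 22 faults
f=2: 11 faults
f=3: 6 faults
f=4: 4 faults
Smallest f with faults ≤ 19 is 2.

2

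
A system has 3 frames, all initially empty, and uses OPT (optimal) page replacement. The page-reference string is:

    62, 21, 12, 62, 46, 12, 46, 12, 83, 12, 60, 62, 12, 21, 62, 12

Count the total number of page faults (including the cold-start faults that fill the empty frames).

62 -> miss, frames [62]
21 -> miss, frames [62, 21]
12 -> miss, frames [62, 21, 12]
62 -> hit
46 -> miss, evict 21, frames [62, 12, 46]
12 -> hit
46 -> hit
12 -> hit
83 -> miss, evict 46, frames [62, 12, 83]
12 -> hit
60 -> miss, evict 83, frames [62, 12, 60]
62 -> hit
12 -> hit
21 -> miss, evict 60, frames [62, 12, 21]
62 -> hit
12 -> hit
Page faults: 7.

7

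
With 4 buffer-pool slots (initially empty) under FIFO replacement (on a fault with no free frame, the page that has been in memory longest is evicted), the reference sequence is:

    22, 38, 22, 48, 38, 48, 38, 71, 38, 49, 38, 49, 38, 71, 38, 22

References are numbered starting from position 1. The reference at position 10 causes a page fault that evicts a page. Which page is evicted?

22

pos 1: 22: fault, frames (22)
pos 2: 38: fault, frames (22 38)
pos 3: 22: hit
pos 4: 48: fault, frames (22 38 48)
pos 5: 38: hit
pos 6: 48: hit
pos 7: 38: hit
pos 8: 71: fault, frames (22 38 48 71)
pos 9: 38: hit
pos 10: 49: fault, evict 22, frames (38 48 71 49)
At position 10, page 22 is evicted.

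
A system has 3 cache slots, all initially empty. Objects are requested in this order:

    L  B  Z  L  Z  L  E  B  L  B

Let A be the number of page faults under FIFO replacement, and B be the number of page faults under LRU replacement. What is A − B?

Under FIFO: F F F . . . F . F F → 6 faults.
Under LRU: F F F . . . F F . . → 5 faults.
A − B = 6 − 5 = 1.

1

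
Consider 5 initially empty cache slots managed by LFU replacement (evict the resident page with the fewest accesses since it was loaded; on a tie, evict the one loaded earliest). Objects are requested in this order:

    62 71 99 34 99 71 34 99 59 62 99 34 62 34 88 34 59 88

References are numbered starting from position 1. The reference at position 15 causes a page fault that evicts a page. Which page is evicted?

59

pos 1: 62 -> fault, frames [62]
pos 2: 71 -> fault, frames [62, 71]
pos 3: 99 -> fault, frames [62, 71, 99]
pos 4: 34 -> fault, frames [62, 71, 99, 34]
pos 5: 99 -> hit
pos 6: 71 -> hit
pos 7: 34 -> hit
pos 8: 99 -> hit
pos 9: 59 -> fault, frames [62, 71, 99, 34, 59]
pos 10: 62 -> hit
pos 11: 99 -> hit
pos 12: 34 -> hit
pos 13: 62 -> hit
pos 14: 34 -> hit
pos 15: 88 -> fault, evict 59, frames [62, 71, 99, 34, 88]
At position 15, page 59 is evicted.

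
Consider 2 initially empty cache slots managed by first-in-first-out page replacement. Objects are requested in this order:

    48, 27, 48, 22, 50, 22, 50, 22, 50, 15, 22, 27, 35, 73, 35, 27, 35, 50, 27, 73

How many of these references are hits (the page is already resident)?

6

48 -> miss, frames [48]
27 -> miss, frames [48, 27]
48 -> hit
22 -> miss, evict 48, frames [27, 22]
50 -> miss, evict 27, frames [22, 50]
22 -> hit
50 -> hit
22 -> hit
50 -> hit
15 -> miss, evict 22, frames [50, 15]
22 -> miss, evict 50, frames [15, 22]
27 -> miss, evict 15, frames [22, 27]
35 -> miss, evict 22, frames [27, 35]
73 -> miss, evict 27, frames [35, 73]
35 -> hit
27 -> miss, evict 35, frames [73, 27]
35 -> miss, evict 73, frames [27, 35]
50 -> miss, evict 27, frames [35, 50]
27 -> miss, evict 35, frames [50, 27]
73 -> miss, evict 50, frames [27, 73]
Hits: 6.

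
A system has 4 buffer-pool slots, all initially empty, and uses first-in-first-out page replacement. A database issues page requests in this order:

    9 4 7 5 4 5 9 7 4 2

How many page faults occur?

5

9: fault, frames [9]
4: fault, frames [9, 4]
7: fault, frames [9, 4, 7]
5: fault, frames [9, 4, 7, 5]
4: hit
5: hit
9: hit
7: hit
4: hit
2: fault, evict 9, frames [4, 7, 5, 2]
Page faults: 5.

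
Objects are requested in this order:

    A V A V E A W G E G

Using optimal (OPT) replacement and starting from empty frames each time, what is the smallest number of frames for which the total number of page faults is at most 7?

f=1: 10 faults
f=2: 5 faults
f=3: 5 faults
f=4: 5 faults
f=5: 5 faults
Smallest f with faults ≤ 7 is 2.

2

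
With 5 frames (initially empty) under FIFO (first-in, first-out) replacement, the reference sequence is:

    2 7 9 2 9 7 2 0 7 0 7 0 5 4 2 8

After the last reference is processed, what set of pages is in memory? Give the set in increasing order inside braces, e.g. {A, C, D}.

{0, 2, 4, 5, 8}

2 → miss, frames {2}
7 → miss, frames {2,7}
9 → miss, frames {2,7,9}
2 → hit
9 → hit
7 → hit
2 → hit
0 → miss, frames {2,7,9,0}
7 → hit
0 → hit
7 → hit
0 → hit
5 → miss, frames {2,7,9,0,5}
4 → miss, evict 2, frames {7,9,0,5,4}
2 → miss, evict 7, frames {9,0,5,4,2}
8 → miss, evict 9, frames {0,5,4,2,8}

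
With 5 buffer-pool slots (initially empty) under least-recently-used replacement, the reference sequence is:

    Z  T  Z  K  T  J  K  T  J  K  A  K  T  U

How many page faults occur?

Z -> fault, frames {Z}
T -> fault, frames {Z,T}
Z -> hit
K -> fault, frames {T,Z,K}
T -> hit
J -> fault, frames {Z,K,T,J}
K -> hit
T -> hit
J -> hit
K -> hit
A -> fault, frames {Z,T,J,K,A}
K -> hit
T -> hit
U -> fault, evict Z, frames {J,A,K,T,U}
Page faults: 6.

6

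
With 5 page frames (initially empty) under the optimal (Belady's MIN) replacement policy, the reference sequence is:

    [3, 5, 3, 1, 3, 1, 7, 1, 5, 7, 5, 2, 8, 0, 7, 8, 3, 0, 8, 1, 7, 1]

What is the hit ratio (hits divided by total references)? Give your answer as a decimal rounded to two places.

0.68

3 -> miss, frames (3)
5 -> miss, frames (3 5)
3 -> hit
1 -> miss, frames (3 5 1)
3 -> hit
1 -> hit
7 -> miss, frames (3 5 1 7)
1 -> hit
5 -> hit
7 -> hit
5 -> hit
2 -> miss, frames (3 5 1 7 2)
8 -> miss, evict 2, frames (3 5 1 7 8)
0 -> miss, evict 5, frames (3 1 7 8 0)
7 -> hit
8 -> hit
3 -> hit
0 -> hit
8 -> hit
1 -> hit
7 -> hit
1 -> hit
Hits: 15 of 22 references → 15/22 = 0.6818.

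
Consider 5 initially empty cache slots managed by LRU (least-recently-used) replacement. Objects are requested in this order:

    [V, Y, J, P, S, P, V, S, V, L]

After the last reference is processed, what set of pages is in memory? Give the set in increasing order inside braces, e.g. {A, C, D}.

{J, L, P, S, V}

V → fault, frames {V}
Y → fault, frames {V,Y}
J → fault, frames {V,Y,J}
P → fault, frames {V,Y,J,P}
S → fault, frames {V,Y,J,P,S}
P → hit
V → hit
S → hit
V → hit
L → fault, evict Y, frames {J,P,S,V,L}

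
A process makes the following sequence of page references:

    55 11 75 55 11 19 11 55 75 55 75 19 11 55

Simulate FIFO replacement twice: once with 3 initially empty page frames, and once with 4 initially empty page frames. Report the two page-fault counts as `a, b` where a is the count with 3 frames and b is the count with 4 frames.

6, 4

3 frames: F F F . . F . F . . . . F . → 6 faults.
4 frames: F F F . . F . . . . . . . . → 4 faults.
4 < 6: adding a frame reduced faults, as is typical.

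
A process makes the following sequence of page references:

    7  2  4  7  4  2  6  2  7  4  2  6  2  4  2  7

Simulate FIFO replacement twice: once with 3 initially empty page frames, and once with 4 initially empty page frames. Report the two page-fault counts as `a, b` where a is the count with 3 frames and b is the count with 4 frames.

7, 4

3 frames: F F F . . . F . F . F . . F . . → 7 faults.
4 frames: F F F . . . F . . . . . . . . . → 4 faults.
4 < 7: adding a frame reduced faults, as is typical.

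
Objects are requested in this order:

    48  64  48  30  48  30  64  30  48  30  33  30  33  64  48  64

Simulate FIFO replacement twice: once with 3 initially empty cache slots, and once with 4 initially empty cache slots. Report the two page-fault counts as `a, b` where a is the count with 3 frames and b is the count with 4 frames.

6, 4

3 frames: F F . F . . . . . . F . . . F F → 6 faults.
4 frames: F F . F . . . . . . F . . . . . → 4 faults.
4 < 6: adding a frame reduced faults, as is typical.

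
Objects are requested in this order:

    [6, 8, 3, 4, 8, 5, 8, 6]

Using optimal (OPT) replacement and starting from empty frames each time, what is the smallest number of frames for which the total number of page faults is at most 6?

f=1: 8 faults
f=2: 6 faults
f=3: 5 faults
f=4: 5 faults
f=5: 5 faults
Smallest f with faults ≤ 6 is 2.

2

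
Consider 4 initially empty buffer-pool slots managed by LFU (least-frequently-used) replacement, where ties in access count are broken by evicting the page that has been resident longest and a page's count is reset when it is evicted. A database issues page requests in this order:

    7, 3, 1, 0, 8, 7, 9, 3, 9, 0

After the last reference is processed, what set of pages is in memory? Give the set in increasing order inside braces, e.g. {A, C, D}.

{0, 3, 7, 9}

7 → miss, frames (7)
3 → miss, frames (7 3)
1 → miss, frames (7 3 1)
0 → miss, frames (7 3 1 0)
8 → miss, evict 7, frames (3 1 0 8)
7 → miss, evict 3, frames (1 0 8 7)
9 → miss, evict 1, frames (0 8 7 9)
3 → miss, evict 0, frames (8 7 9 3)
9 → hit
0 → miss, evict 8, frames (7 9 3 0)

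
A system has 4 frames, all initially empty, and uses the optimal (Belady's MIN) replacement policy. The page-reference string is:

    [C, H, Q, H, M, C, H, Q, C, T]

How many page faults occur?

5

C: miss, frames [C]
H: miss, frames [C, H]
Q: miss, frames [C, H, Q]
H: hit
M: miss, frames [C, H, Q, M]
C: hit
H: hit
Q: hit
C: hit
T: miss, evict M, frames [C, H, Q, T]
Page faults: 5.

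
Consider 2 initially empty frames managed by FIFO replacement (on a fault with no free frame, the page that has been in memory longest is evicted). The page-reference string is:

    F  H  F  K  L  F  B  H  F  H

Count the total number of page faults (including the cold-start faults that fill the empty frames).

F: fault, frames [F]
H: fault, frames [F, H]
F: hit
K: fault, evict F, frames [H, K]
L: fault, evict H, frames [K, L]
F: fault, evict K, frames [L, F]
B: fault, evict L, frames [F, B]
H: fault, evict F, frames [B, H]
F: fault, evict B, frames [H, F]
H: hit
Page faults: 8.

8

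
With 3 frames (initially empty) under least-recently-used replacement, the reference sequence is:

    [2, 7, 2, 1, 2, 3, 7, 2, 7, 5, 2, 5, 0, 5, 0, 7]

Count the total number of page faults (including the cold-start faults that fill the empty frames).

8

2: fault, frames [2]
7: fault, frames [2, 7]
2: hit
1: fault, frames [7, 2, 1]
2: hit
3: fault, evict 7, frames [1, 2, 3]
7: fault, evict 1, frames [2, 3, 7]
2: hit
7: hit
5: fault, evict 3, frames [2, 7, 5]
2: hit
5: hit
0: fault, evict 7, frames [2, 5, 0]
5: hit
0: hit
7: fault, evict 2, frames [5, 0, 7]
Page faults: 8.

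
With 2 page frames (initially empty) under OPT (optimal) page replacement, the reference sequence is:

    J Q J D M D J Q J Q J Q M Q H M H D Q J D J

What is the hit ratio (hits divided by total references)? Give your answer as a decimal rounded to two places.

0.50

J: fault, frames {J}
Q: fault, frames {J,Q}
J: hit
D: fault, evict Q, frames {J,D}
M: fault, evict J, frames {D,M}
D: hit
J: fault, evict D, frames {M,J}
Q: fault, evict M, frames {J,Q}
J: hit
Q: hit
J: hit
Q: hit
M: fault, evict J, frames {Q,M}
Q: hit
H: fault, evict Q, frames {M,H}
M: hit
H: hit
D: fault, evict H, frames {M,D}
Q: fault, evict M, frames {D,Q}
J: fault, evict Q, frames {D,J}
D: hit
J: hit
Hits: 11 of 22 references → 11/22 = 0.5000.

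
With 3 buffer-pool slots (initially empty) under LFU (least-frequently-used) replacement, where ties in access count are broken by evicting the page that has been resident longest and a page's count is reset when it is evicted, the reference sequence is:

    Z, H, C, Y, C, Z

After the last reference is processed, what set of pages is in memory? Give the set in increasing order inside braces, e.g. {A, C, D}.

{C, Y, Z}

Z → miss, frames (Z)
H → miss, frames (Z H)
C → miss, frames (Z H C)
Y → miss, evict Z, frames (H C Y)
C → hit
Z → miss, evict H, frames (C Y Z)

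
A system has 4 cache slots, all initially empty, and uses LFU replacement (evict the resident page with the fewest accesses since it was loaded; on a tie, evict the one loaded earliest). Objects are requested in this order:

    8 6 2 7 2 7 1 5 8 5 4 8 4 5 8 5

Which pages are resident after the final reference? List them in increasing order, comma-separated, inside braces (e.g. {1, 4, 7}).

8 -> miss, frames (8)
6 -> miss, frames (8 6)
2 -> miss, frames (8 6 2)
7 -> miss, frames (8 6 2 7)
2 -> hit
7 -> hit
1 -> miss, evict 8, frames (6 2 7 1)
5 -> miss, evict 6, frames (2 7 1 5)
8 -> miss, evict 1, frames (2 7 5 8)
5 -> hit
4 -> miss, evict 8, frames (2 7 5 4)
8 -> miss, evict 4, frames (2 7 5 8)
4 -> miss, evict 8, frames (2 7 5 4)
5 -> hit
8 -> miss, evict 4, frames (2 7 5 8)
5 -> hit

{2, 5, 7, 8}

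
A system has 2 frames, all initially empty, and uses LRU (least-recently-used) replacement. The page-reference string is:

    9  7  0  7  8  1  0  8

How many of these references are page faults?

9 → fault, frames [9]
7 → fault, frames [9, 7]
0 → fault, evict 9, frames [7, 0]
7 → hit
8 → fault, evict 0, frames [7, 8]
1 → fault, evict 7, frames [8, 1]
0 → fault, evict 8, frames [1, 0]
8 → fault, evict 1, frames [0, 8]
Page faults: 7.

7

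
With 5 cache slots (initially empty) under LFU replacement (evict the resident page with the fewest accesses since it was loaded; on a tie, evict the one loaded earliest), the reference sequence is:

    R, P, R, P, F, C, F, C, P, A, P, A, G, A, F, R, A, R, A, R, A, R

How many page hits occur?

R → fault, frames (R)
P → fault, frames (R P)
R → hit
P → hit
F → fault, frames (R P F)
C → fault, frames (R P F C)
F → hit
C → hit
P → hit
A → fault, frames (R P F C A)
P → hit
A → hit
G → fault, evict R, frames (P F C A G)
A → hit
F → hit
R → fault, evict G, frames (P F C A R)
A → hit
R → hit
A → hit
R → hit
A → hit
R → hit
Hits: 15.

15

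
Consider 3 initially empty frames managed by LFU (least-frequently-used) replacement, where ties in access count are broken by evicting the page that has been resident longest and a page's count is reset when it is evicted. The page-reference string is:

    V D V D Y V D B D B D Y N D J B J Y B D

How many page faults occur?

11

V -> fault, frames {V}
D -> fault, frames {V,D}
V -> hit
D -> hit
Y -> fault, frames {V,D,Y}
V -> hit
D -> hit
B -> fault, evict Y, frames {V,D,B}
D -> hit
B -> hit
D -> hit
Y -> fault, evict B, frames {V,D,Y}
N -> fault, evict Y, frames {V,D,N}
D -> hit
J -> fault, evict N, frames {V,D,J}
B -> fault, evict J, frames {V,D,B}
J -> fault, evict B, frames {V,D,J}
Y -> fault, evict J, frames {V,D,Y}
B -> fault, evict Y, frames {V,D,B}
D -> hit
Page faults: 11.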